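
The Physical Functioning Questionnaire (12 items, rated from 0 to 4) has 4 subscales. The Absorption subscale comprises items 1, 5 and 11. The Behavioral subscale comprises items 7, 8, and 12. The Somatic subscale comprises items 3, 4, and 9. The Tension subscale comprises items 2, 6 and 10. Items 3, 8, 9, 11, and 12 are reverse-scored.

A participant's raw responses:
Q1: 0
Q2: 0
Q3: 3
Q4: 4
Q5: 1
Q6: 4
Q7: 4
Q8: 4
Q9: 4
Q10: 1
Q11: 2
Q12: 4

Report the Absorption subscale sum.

3

Absorption items: 1, 5, 11.
Of these, item 11 is reverse-scored; on a 0–4 scale, reversed = 4 − raw.
  item 1: 0
  item 5: 1
  item 11: 4 − 2 = 2
Sum = 0 + 1 + 2 = 3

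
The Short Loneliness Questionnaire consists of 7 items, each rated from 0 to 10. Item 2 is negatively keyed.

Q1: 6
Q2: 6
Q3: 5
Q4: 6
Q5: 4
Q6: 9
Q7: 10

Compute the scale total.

Apply reverse scoring (reverse-coded value = 10 − response):
  item 2: 10 − 6 = 4
Scored responses: 6, 4, 5, 6, 4, 9, 10
Total = 6 + 4 + 5 + 6 + 4 + 9 + 10 = 44

44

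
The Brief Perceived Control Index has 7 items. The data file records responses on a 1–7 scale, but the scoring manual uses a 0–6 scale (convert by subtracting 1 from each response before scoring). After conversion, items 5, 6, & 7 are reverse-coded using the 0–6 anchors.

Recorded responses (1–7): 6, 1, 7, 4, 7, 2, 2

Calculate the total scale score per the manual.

24

Convert to 0–6: 5, 0, 6, 3, 6, 1, 1
Reverse-coded (on a 0–6 scale, reversed = 6 − raw):
  item 5: 6 − 6 = 0
  item 6: 6 − 1 = 5
  item 7: 6 − 1 = 5
Scored: 5, 0, 6, 3, 0, 5, 5
Total = 24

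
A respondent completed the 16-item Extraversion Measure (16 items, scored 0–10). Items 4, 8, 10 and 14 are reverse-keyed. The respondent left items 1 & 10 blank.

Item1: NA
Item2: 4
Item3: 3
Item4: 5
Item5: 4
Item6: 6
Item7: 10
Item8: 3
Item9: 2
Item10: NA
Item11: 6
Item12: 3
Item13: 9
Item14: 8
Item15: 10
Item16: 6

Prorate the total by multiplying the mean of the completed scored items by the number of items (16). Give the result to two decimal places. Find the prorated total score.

88.00

Reverse-coded (reverse-coded value = 10 − response):
  item 4: 10 − 5 = 5
  item 8: 10 − 3 = 7
  item 14: 10 − 8 = 2
Completed scored items (14 of 16): 4, 3, 5, 4, 6, 10, 7, 2, 6, 3, 9, 2, 10, 6; sum = 77.
Person mean = 77 / 14 ≈ 5.5000
Prorated total = (77 / 14) × 16 = 88.00 (to 2 dp)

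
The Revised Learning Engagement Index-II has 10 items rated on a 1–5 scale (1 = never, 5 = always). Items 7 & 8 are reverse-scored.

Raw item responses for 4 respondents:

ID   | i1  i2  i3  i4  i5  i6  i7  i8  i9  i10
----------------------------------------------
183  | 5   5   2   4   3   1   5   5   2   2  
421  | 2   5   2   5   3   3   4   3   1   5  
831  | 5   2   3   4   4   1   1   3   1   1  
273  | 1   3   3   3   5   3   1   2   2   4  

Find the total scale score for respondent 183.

26

Respondent 183 raw: 5, 5, 2, 4, 3, 1, 5, 5, 2, 2.
Reverse-coded (reversed = (1+5) − raw = 6 − raw):
  item 1: 5
  item 2: 5
  item 3: 2
  item 4: 4
  item 5: 3
  item 6: 1
  item 7: 6 − 5 = 1
  item 8: 6 − 5 = 1
  item 9: 2
  item 10: 2
Sum = 5 + 5 + 2 + 4 + 3 + 1 + 1 + 1 + 2 + 2 = 26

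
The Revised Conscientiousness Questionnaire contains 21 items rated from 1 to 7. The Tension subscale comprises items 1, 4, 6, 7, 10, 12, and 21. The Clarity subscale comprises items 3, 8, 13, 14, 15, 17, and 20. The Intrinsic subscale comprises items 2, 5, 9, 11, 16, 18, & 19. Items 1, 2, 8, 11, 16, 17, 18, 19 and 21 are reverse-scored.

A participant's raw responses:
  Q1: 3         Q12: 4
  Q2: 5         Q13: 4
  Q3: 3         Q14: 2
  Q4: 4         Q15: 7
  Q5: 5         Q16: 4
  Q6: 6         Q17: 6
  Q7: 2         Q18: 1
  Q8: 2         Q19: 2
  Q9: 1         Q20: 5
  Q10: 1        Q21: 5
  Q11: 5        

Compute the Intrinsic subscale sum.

Intrinsic items: 2, 5, 9, 11, 16, 18, 19.
Of these, items 2, 11, 16, 18, and 19 are reverse-scored; on a 1–7 scale, reversed = 8 − raw.
  item 2: 8 − 5 = 3
  item 5: 5
  item 9: 1
  item 11: 8 − 5 = 3
  item 16: 8 − 4 = 4
  item 18: 8 − 1 = 7
  item 19: 8 − 2 = 6
Sum = 3 + 5 + 1 + 3 + 4 + 7 + 6 = 29

29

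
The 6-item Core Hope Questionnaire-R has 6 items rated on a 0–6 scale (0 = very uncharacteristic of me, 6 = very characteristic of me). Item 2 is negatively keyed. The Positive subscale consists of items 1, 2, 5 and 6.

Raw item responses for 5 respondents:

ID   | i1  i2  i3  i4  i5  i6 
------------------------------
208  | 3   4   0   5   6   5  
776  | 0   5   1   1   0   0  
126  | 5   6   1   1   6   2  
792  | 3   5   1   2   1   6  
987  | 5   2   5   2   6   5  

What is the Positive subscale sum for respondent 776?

1

Respondent 776 raw: 0, 5, 1, 1, 0, 0.
Positive items: 1, 2, 5, 6.
Reverse-coded (reversed = (0+6) − raw = 6 − raw):
  item 1: 0
  item 2: 6 − 5 = 1
  item 5: 0
  item 6: 0
Sum = 0 + 1 + 0 + 0 = 1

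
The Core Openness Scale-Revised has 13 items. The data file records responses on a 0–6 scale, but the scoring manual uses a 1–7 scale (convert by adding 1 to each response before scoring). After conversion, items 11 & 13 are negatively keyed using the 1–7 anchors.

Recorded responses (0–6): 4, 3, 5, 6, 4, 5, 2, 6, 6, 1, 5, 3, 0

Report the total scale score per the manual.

65

Convert to 1–7: 5, 4, 6, 7, 5, 6, 3, 7, 7, 2, 6, 4, 1
Reverse-coded (reverse-coded value = 8 − response):
  item 11: 8 − 6 = 2
  item 13: 8 − 1 = 7
Scored: 5, 4, 6, 7, 5, 6, 3, 7, 7, 2, 2, 4, 7
Total = 65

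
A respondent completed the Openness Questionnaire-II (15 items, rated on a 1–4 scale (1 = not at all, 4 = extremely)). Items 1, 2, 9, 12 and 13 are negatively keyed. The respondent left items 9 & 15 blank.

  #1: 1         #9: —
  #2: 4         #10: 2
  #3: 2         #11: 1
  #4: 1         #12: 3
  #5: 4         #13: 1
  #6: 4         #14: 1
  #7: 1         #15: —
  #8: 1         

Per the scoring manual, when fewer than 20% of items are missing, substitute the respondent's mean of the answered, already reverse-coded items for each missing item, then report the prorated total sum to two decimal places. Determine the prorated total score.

32.31

Reverse-coded (reversed = (1+4) − raw = 5 − raw):
  item 1: 5 − 1 = 4
  item 2: 5 − 4 = 1
  item 12: 5 − 3 = 2
  item 13: 5 − 1 = 4
Completed scored items (13 of 15): 4, 1, 2, 1, 4, 4, 1, 1, 2, 1, 2, 4, 1; sum = 28.
Person mean = 28 / 13 ≈ 2.1538
Prorated total = (28 / 13) × 15 = 32.31 (to 2 dp)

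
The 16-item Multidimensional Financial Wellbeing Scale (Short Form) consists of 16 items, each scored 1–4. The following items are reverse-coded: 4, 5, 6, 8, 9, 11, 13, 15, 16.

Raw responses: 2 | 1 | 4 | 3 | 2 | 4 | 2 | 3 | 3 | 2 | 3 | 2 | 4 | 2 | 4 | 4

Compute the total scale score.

Apply reverse scoring (reversed = (1+4) − raw = 5 − raw):
  item 4: 5 − 3 = 2
  item 5: 5 − 2 = 3
  item 6: 5 − 4 = 1
  item 8: 5 − 3 = 2
  item 9: 5 − 3 = 2
  item 11: 5 − 3 = 2
  item 13: 5 − 4 = 1
  item 15: 5 − 4 = 1
  item 16: 5 − 4 = 1
After reverse-coding: 2, 1, 4, 2, 3, 1, 2, 2, 2, 2, 2, 2, 1, 2, 1, 1
Total = 2 + 1 + 4 + 2 + 3 + 1 + 2 + 2 + 2 + 2 + 2 + 2 + 1 + 2 + 1 + 1 = 30

30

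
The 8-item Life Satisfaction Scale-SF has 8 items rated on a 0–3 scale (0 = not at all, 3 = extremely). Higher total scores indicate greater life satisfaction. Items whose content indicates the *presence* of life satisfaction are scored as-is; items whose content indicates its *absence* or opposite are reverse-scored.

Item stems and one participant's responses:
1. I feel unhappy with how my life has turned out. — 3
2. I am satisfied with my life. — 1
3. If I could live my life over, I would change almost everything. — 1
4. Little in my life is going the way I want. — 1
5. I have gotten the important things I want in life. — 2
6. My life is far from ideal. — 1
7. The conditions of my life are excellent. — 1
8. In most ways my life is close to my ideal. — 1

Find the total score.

11

Items 1, 3, 4, 6 describe the absence/opposite of life satisfaction → reverse-score.
reverse-coded value = 3 − response.
  item 1: 3 − 3 = 0
  item 2: 1
  item 3: 3 − 1 = 2
  item 4: 3 − 1 = 2
  item 5: 2
  item 6: 3 − 1 = 2
  item 7: 1
  item 8: 1
Total = 0 + 1 + 2 + 2 + 2 + 2 + 1 + 1 = 11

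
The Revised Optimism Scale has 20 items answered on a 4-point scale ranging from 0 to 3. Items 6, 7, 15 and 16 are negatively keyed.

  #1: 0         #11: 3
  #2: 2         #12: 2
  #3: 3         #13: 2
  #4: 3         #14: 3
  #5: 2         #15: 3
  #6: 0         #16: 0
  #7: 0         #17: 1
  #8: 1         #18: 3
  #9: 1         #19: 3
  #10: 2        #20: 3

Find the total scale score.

Reverse-coded items (reverse-coded value = 3 − response):
  item 6: 3 − 0 = 3
  item 7: 3 − 0 = 3
  item 15: 3 − 3 = 0
  item 16: 3 − 0 = 3
Scored responses: 0, 2, 3, 3, 2, 3, 3, 1, 1, 2, 3, 2, 2, 3, 0, 3, 1, 3, 3, 3
Total = 0 + 2 + 3 + 3 + 2 + 3 + 3 + 1 + 1 + 2 + 3 + 2 + 2 + 3 + 0 + 3 + 1 + 3 + 3 + 3 = 43

43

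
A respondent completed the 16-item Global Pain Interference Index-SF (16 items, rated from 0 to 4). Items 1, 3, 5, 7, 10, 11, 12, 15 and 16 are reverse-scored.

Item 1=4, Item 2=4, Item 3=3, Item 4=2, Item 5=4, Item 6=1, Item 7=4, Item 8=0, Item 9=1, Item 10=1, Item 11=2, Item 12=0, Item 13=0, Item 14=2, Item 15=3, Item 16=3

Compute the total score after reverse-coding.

22

Apply reverse scoring (reversed = (0+4) − raw = 4 − raw):
  item 1: 4 − 4 = 0
  item 3: 4 − 3 = 1
  item 5: 4 − 4 = 0
  item 7: 4 − 4 = 0
  item 10: 4 − 1 = 3
  item 11: 4 − 2 = 2
  item 12: 4 − 0 = 4
  item 15: 4 − 3 = 1
  item 16: 4 − 3 = 1
After reverse-coding: 0, 4, 1, 2, 0, 1, 0, 0, 1, 3, 2, 4, 0, 2, 1, 1
Total = 0 + 4 + 1 + 2 + 0 + 1 + 0 + 0 + 1 + 3 + 2 + 4 + 0 + 2 + 1 + 1 = 22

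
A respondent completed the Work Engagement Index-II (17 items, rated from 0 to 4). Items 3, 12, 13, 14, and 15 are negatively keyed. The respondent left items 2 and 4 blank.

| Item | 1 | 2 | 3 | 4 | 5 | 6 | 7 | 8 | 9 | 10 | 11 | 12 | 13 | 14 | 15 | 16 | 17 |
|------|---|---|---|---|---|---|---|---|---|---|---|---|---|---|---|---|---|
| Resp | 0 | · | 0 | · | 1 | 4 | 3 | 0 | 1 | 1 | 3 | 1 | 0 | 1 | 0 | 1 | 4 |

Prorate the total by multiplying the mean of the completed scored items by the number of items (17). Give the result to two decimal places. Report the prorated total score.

40.80

Reverse-coded (reversed = (0+4) − raw = 4 − raw):
  item 3: 4 − 0 = 4
  item 12: 4 − 1 = 3
  item 13: 4 − 0 = 4
  item 14: 4 − 1 = 3
  item 15: 4 − 0 = 4
Completed scored items (15 of 17): 0, 4, 1, 4, 3, 0, 1, 1, 3, 3, 4, 3, 4, 1, 4; sum = 36.
Person mean = 36 / 15 ≈ 2.4000
Prorated total = (36 / 15) × 17 = 40.80 (to 2 dp)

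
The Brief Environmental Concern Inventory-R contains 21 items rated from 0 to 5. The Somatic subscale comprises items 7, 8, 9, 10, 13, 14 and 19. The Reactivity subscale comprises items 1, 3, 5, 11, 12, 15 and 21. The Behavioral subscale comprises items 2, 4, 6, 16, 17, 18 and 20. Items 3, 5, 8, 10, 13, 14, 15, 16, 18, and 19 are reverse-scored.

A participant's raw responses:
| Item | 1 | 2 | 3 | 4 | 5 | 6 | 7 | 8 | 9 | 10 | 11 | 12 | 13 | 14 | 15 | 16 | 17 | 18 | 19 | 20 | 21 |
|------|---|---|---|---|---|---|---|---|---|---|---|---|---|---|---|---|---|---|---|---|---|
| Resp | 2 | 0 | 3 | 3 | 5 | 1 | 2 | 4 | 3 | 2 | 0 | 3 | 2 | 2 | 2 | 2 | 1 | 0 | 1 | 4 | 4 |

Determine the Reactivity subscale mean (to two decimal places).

Reactivity items: 1, 3, 5, 11, 12, 15, 21.
Of these, items 3, 5, and 15 are reverse-scored; reverse-coded value = 5 − response.
  item 1: 2
  item 3: 5 − 3 = 2
  item 5: 5 − 5 = 0
  item 11: 0
  item 12: 3
  item 15: 5 − 2 = 3
  item 21: 4
Sum = 2 + 2 + 0 + 0 + 3 + 3 + 4 = 14
Mean = 14 / 7 = 2.00

2.00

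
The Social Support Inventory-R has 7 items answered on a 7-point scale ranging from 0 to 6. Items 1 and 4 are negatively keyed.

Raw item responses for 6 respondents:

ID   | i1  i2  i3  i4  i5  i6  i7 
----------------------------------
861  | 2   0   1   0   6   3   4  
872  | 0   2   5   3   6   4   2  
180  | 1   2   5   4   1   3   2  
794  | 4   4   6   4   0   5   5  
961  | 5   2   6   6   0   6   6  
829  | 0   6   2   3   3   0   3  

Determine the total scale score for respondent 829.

Respondent 829 raw: 0, 6, 2, 3, 3, 0, 3.
Reverse-coded (on a 0–6 scale, reversed = 6 − raw):
  item 1: 6 − 0 = 6
  item 2: 6
  item 3: 2
  item 4: 6 − 3 = 3
  item 5: 3
  item 6: 0
  item 7: 3
Sum = 6 + 6 + 2 + 3 + 3 + 0 + 3 = 23

23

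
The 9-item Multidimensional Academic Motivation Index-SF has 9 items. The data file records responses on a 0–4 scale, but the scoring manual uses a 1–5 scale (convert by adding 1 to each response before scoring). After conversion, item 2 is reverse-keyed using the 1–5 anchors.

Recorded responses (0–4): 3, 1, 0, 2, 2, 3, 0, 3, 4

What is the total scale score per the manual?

Convert to 1–5: 4, 2, 1, 3, 3, 4, 1, 4, 5
Reverse-coded (on a 1–5 scale, reversed = 6 − raw):
  item 2: 6 − 2 = 4
Scored: 4, 4, 1, 3, 3, 4, 1, 4, 5
Total = 29

29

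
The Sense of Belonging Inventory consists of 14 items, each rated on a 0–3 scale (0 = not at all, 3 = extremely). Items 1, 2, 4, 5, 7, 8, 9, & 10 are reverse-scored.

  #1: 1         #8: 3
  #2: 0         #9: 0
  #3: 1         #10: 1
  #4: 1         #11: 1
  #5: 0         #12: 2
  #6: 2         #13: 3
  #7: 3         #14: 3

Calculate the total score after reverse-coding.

Raw sum = 21. Reverse-scored items: 1, 2, 4, 5, 7, 8, 9, 10; their raw sum = 9.
Each reversal replaces raw with 3 − raw, changing the total by 3 − 2·raw per item.
Total = 21 + 8·3 − 2·9 = 21 + 24 − 18 = 27

27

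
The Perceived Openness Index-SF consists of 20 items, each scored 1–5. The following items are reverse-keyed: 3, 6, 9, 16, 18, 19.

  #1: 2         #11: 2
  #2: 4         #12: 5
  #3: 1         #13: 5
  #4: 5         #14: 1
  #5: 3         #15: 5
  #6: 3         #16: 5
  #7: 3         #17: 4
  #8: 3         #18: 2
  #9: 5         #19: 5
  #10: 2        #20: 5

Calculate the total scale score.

Raw sum = 70. Reverse-keyed items: 3, 6, 9, 16, 18, 19; their raw sum = 21.
Each reversal replaces raw with 6 − raw, changing the total by 6 − 2·raw per item.
Total = 70 + 6·6 − 2·21 = 70 + 36 − 42 = 64

64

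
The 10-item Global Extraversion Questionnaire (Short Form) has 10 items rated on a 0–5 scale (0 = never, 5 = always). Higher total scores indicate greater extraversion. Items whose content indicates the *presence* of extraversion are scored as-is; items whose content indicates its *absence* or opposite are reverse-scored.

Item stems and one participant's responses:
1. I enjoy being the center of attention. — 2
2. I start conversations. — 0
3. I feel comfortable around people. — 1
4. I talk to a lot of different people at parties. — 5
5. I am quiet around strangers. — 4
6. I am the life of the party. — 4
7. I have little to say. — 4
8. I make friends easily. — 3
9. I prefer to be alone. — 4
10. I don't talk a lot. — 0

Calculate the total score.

23

Items 5, 7, 9, 10 describe the absence/opposite of extraversion → reverse-score.
on a 0–5 scale, reversed = 5 − raw.
  item 1: 2
  item 2: 0
  item 3: 1
  item 4: 5
  item 5: 5 − 4 = 1
  item 6: 4
  item 7: 5 − 4 = 1
  item 8: 3
  item 9: 5 − 4 = 1
  item 10: 5 − 0 = 5
Total = 2 + 0 + 1 + 5 + 1 + 4 + 1 + 3 + 1 + 5 = 23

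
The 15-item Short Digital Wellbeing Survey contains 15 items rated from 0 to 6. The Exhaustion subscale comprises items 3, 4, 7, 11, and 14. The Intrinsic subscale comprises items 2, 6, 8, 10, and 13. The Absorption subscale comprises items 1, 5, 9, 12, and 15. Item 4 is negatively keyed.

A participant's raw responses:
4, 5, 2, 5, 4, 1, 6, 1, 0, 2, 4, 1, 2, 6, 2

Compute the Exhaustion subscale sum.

Exhaustion items: 3, 4, 7, 11, 14.
Of these, item 4 is negatively keyed; on a 0–6 scale, reversed = 6 − raw.
  item 3: 2
  item 4: 6 − 5 = 1
  item 7: 6
  item 11: 4
  item 14: 6
Sum = 2 + 1 + 6 + 4 + 6 = 19

19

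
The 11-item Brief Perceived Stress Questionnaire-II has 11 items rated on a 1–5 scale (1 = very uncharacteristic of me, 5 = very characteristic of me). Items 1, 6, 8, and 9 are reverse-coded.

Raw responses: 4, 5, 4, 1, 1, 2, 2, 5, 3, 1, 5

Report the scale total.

Raw sum = 33. Reverse-coded items: 1, 6, 8, 9; their raw sum = 14.
Each reversal replaces raw with 6 − raw, changing the total by 6 − 2·raw per item.
Total = 33 + 4·6 − 2·14 = 33 + 24 − 28 = 29

29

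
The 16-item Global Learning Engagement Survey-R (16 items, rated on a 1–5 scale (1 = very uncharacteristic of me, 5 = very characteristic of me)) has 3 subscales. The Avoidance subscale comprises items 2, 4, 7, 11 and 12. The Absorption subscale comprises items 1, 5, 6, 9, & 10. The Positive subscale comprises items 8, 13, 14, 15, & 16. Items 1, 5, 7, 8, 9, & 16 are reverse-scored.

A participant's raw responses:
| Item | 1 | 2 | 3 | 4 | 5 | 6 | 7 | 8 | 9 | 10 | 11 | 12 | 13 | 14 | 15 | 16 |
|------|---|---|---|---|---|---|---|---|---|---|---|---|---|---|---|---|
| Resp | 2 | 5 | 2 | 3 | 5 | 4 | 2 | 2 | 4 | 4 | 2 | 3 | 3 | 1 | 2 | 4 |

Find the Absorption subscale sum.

15

Absorption items: 1, 5, 6, 9, 10.
Of these, items 1, 5, and 9 are reverse-scored; reversed = (1+5) − raw = 6 − raw.
  item 1: 6 − 2 = 4
  item 5: 6 − 5 = 1
  item 6: 4
  item 9: 6 − 4 = 2
  item 10: 4
Sum = 4 + 1 + 4 + 2 + 4 = 15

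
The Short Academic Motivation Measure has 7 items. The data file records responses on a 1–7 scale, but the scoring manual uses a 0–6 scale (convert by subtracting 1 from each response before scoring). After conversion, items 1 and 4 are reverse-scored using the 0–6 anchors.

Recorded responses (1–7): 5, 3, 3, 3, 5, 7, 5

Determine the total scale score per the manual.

24

Convert to 0–6: 4, 2, 2, 2, 4, 6, 4
Reverse-coded (reverse-coded value = 6 − response):
  item 1: 6 − 4 = 2
  item 4: 6 − 2 = 4
Scored: 2, 2, 2, 4, 4, 6, 4
Total = 24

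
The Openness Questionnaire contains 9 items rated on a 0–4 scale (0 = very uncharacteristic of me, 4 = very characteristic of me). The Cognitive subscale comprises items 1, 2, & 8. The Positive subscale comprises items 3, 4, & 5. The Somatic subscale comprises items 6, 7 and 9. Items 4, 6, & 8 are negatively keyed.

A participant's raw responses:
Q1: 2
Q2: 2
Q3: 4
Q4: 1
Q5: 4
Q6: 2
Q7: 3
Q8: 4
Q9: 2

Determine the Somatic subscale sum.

Somatic items: 6, 7, 9.
Of these, item 6 is negatively keyed; on a 0–4 scale, reversed = 4 − raw.
  item 6: 4 − 2 = 2
  item 7: 3
  item 9: 2
Sum = 2 + 3 + 2 = 7

7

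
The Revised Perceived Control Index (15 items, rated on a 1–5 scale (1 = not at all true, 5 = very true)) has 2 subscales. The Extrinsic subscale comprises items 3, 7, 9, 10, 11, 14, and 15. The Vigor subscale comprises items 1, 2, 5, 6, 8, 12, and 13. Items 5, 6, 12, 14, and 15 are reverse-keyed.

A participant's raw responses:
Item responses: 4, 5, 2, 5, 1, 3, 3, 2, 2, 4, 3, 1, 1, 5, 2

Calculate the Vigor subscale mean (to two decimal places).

3.57

Vigor items: 1, 2, 5, 6, 8, 12, 13.
Of these, items 5, 6, and 12 are reverse-keyed; reverse-coded value = 6 − response.
  item 1: 4
  item 2: 5
  item 5: 6 − 1 = 5
  item 6: 6 − 3 = 3
  item 8: 2
  item 12: 6 − 1 = 5
  item 13: 1
Sum = 4 + 5 + 5 + 3 + 2 + 5 + 1 = 25
Mean = 25 / 7 = 3.57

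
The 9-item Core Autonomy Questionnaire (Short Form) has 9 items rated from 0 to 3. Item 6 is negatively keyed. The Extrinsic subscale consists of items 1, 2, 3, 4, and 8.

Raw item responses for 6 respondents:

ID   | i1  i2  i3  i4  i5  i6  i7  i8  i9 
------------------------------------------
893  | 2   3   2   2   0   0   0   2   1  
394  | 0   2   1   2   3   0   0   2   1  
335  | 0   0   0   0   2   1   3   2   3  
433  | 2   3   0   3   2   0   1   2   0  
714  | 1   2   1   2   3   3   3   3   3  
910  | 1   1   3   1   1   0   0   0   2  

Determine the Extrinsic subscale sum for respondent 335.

Respondent 335 raw: 0, 0, 0, 0, 2, 1, 3, 2, 3.
Extrinsic items: 1, 2, 3, 4, 8.
Reverse-coded (reverse-coded value = 3 − response):
  item 1: 0
  item 2: 0
  item 3: 0
  item 4: 0
  item 8: 2
Sum = 0 + 0 + 0 + 0 + 2 = 2

2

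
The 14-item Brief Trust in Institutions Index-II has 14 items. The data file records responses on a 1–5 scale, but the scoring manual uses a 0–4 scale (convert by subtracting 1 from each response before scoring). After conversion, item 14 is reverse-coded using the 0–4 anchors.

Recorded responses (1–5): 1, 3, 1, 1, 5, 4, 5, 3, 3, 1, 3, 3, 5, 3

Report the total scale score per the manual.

27

Convert to 0–4: 0, 2, 0, 0, 4, 3, 4, 2, 2, 0, 2, 2, 4, 2
Reverse-coded (reversed = (0+4) − raw = 4 − raw):
  item 14: 4 − 2 = 2
Scored: 0, 2, 0, 0, 4, 3, 4, 2, 2, 0, 2, 2, 4, 2
Total = 27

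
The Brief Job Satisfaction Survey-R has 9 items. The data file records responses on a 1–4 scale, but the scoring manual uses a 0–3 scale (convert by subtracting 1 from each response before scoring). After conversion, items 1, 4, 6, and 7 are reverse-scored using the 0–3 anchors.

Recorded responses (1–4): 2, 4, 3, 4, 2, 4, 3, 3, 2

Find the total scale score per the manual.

Convert to 0–3: 1, 3, 2, 3, 1, 3, 2, 2, 1
Reverse-coded (on a 0–3 scale, reversed = 3 − raw):
  item 1: 3 − 1 = 2
  item 4: 3 − 3 = 0
  item 6: 3 − 3 = 0
  item 7: 3 − 2 = 1
Scored: 2, 3, 2, 0, 1, 0, 1, 2, 1
Total = 12

12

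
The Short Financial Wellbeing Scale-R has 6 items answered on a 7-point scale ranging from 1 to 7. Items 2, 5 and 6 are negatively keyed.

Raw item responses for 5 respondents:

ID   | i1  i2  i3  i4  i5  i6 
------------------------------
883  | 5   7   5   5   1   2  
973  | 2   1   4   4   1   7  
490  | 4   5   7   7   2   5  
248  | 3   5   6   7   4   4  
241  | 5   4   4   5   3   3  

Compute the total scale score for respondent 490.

30

Respondent 490 raw: 4, 5, 7, 7, 2, 5.
Reverse-coded (reversed = (1+7) − raw = 8 − raw):
  item 1: 4
  item 2: 8 − 5 = 3
  item 3: 7
  item 4: 7
  item 5: 8 − 2 = 6
  item 6: 8 − 5 = 3
Sum = 4 + 3 + 7 + 7 + 6 + 3 = 30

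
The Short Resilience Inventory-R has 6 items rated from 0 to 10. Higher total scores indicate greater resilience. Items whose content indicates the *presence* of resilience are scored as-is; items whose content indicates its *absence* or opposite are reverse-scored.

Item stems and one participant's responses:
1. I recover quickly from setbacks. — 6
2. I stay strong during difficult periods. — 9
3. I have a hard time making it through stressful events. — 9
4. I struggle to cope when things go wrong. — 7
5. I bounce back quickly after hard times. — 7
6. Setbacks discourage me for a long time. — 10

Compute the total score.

Items 3, 4, 6 describe the absence/opposite of resilience → reverse-score.
reverse-coded value = 10 − response.
  item 1: 6
  item 2: 9
  item 3: 10 − 9 = 1
  item 4: 10 − 7 = 3
  item 5: 7
  item 6: 10 − 10 = 0
Total = 6 + 9 + 1 + 3 + 7 + 0 = 26

26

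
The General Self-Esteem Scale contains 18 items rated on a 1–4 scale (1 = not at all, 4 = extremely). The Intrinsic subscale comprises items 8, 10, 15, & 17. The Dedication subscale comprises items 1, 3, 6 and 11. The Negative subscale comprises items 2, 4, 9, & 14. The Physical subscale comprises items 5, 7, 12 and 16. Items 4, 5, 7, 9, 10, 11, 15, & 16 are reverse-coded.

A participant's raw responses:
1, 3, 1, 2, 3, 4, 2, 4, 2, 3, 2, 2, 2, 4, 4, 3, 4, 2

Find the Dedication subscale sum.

9

Dedication items: 1, 3, 6, 11.
Of these, item 11 is reverse-coded; reverse-coded value = 5 − response.
  item 1: 1
  item 3: 1
  item 6: 4
  item 11: 5 − 2 = 3
Sum = 1 + 1 + 4 + 3 = 9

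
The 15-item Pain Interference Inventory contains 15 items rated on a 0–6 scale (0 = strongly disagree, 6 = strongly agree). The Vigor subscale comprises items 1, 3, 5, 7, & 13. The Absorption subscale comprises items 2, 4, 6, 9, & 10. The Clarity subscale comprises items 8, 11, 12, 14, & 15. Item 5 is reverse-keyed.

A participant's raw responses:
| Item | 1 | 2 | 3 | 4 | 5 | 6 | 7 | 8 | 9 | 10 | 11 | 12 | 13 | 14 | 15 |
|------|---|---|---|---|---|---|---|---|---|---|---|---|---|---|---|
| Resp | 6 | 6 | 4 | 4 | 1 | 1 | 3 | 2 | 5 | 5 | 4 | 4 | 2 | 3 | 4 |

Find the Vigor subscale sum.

20

Vigor items: 1, 3, 5, 7, 13.
Of these, item 5 is reverse-keyed; reversed = (0+6) − raw = 6 − raw.
  item 1: 6
  item 3: 4
  item 5: 6 − 1 = 5
  item 7: 3
  item 13: 2
Sum = 6 + 4 + 5 + 3 + 2 = 20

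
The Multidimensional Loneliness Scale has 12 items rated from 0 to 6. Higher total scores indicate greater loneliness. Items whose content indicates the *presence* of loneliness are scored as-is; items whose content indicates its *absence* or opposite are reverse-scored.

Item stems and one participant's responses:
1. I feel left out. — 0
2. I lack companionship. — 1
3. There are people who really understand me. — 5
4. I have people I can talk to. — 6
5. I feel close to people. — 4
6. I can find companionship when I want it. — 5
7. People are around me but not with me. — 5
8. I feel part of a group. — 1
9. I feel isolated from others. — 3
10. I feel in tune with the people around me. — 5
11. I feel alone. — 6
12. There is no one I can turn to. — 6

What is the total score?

31

Items 3, 4, 5, 6, 8, 10 describe the absence/opposite of loneliness → reverse-score.
on a 0–6 scale, reversed = 6 − raw.
  item 1: 0
  item 2: 1
  item 3: 6 − 5 = 1
  item 4: 6 − 6 = 0
  item 5: 6 − 4 = 2
  item 6: 6 − 5 = 1
  item 7: 5
  item 8: 6 − 1 = 5
  item 9: 3
  item 10: 6 − 5 = 1
  item 11: 6
  item 12: 6
Total = 0 + 1 + 1 + 0 + 2 + 1 + 5 + 5 + 3 + 1 + 6 + 6 = 31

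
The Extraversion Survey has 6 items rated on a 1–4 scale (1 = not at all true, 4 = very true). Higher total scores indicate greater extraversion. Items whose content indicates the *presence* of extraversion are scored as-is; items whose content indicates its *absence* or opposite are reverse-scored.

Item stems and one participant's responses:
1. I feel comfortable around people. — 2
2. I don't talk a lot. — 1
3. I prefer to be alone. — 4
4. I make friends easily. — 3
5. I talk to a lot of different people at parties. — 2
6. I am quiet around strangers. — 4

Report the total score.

Items 2, 3, 6 describe the absence/opposite of extraversion → reverse-score.
reversed = (1+4) − raw = 5 − raw.
  item 1: 2
  item 2: 5 − 1 = 4
  item 3: 5 − 4 = 1
  item 4: 3
  item 5: 2
  item 6: 5 − 4 = 1
Total = 2 + 4 + 1 + 3 + 2 + 1 = 13

13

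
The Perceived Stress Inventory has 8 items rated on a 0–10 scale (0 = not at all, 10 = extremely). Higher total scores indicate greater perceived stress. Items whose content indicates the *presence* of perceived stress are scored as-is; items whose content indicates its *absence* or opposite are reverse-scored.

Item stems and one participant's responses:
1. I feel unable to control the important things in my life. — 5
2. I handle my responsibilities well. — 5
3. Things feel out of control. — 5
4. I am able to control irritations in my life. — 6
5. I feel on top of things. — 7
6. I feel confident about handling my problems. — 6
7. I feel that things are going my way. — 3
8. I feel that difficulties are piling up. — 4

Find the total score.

37

Items 2, 4, 5, 6, 7 describe the absence/opposite of perceived stress → reverse-score.
on a 0–10 scale, reversed = 10 − raw.
  item 1: 5
  item 2: 10 − 5 = 5
  item 3: 5
  item 4: 10 − 6 = 4
  item 5: 10 − 7 = 3
  item 6: 10 − 6 = 4
  item 7: 10 − 3 = 7
  item 8: 4
Total = 5 + 5 + 5 + 4 + 3 + 4 + 7 + 4 = 37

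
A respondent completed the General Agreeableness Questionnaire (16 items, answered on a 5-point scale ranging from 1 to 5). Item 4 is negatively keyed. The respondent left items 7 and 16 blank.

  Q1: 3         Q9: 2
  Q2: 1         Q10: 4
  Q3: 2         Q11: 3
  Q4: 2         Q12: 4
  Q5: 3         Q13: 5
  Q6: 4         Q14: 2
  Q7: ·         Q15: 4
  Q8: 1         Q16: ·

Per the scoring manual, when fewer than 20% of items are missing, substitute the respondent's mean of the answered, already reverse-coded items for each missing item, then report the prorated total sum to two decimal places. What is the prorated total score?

Reverse-coded (reverse-coded value = 6 − response):
  item 4: 6 − 2 = 4
Completed scored items (14 of 16): 3, 1, 2, 4, 3, 4, 1, 2, 4, 3, 4, 5, 2, 4; sum = 42.
Person mean = 42 / 14 ≈ 3.0000
Prorated total = (42 / 14) × 16 = 48.00 (to 2 dp)

48.00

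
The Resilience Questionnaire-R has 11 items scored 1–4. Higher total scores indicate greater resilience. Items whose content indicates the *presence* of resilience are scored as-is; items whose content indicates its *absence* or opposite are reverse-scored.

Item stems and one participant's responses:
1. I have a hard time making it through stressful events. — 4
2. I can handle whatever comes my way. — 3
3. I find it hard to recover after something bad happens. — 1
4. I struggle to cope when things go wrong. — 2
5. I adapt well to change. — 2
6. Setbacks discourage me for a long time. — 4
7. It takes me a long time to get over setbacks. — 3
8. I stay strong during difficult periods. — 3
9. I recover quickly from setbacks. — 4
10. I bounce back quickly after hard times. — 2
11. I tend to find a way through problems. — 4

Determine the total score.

Items 1, 3, 4, 6, 7 describe the absence/opposite of resilience → reverse-score.
reverse-coded value = 5 − response.
  item 1: 5 − 4 = 1
  item 2: 3
  item 3: 5 − 1 = 4
  item 4: 5 − 2 = 3
  item 5: 2
  item 6: 5 − 4 = 1
  item 7: 5 − 3 = 2
  item 8: 3
  item 9: 4
  item 10: 2
  item 11: 4
Total = 1 + 3 + 4 + 3 + 2 + 1 + 2 + 3 + 4 + 2 + 4 = 29

29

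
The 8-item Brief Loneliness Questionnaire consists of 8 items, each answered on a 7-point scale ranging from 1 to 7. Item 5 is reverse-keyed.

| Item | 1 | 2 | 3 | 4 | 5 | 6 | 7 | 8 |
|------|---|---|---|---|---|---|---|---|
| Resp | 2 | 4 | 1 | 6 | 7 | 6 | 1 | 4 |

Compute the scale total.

Reversing item 5 with 8 − raw:
Total = 2 + 4 + 1 + 6 + (8−7) + 6 + 1 + 4
      = 2 + 4 + 1 + 6 + 1 + 6 + 1 + 4 = 25

25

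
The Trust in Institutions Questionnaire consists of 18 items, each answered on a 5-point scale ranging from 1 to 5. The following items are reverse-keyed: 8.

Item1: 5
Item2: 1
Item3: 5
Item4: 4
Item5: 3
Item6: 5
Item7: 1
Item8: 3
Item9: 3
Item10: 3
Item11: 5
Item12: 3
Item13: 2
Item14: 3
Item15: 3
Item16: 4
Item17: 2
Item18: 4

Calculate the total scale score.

59

Reverse-keyed items use 6 − raw:
  item 8: 6 − 3 = 3
Scored items: 5, 1, 5, 4, 3, 5, 1, 3, 3, 3, 5, 3, 2, 3, 3, 4, 2, 4
Total = 5 + 1 + 5 + 4 + 3 + 5 + 1 + 3 + 3 + 3 + 5 + 3 + 2 + 3 + 3 + 4 + 2 + 4 = 59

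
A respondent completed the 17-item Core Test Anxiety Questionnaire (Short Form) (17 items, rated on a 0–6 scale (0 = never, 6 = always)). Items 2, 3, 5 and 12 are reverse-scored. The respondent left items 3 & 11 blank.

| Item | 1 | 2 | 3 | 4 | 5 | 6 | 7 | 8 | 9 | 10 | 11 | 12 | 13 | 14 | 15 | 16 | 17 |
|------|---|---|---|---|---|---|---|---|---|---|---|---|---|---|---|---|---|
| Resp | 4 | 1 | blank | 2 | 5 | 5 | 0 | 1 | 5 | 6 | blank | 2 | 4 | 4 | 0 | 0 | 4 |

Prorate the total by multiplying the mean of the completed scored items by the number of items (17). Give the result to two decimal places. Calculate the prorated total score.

Reverse-coded (reversed = (0+6) − raw = 6 − raw):
  item 2: 6 − 1 = 5
  item 5: 6 − 5 = 1
  item 12: 6 − 2 = 4
Completed scored items (15 of 17): 4, 5, 2, 1, 5, 0, 1, 5, 6, 4, 4, 4, 0, 0, 4; sum = 45.
Person mean = 45 / 15 ≈ 3.0000
Prorated total = (45 / 15) × 17 = 51.00 (to 2 dp)

51.00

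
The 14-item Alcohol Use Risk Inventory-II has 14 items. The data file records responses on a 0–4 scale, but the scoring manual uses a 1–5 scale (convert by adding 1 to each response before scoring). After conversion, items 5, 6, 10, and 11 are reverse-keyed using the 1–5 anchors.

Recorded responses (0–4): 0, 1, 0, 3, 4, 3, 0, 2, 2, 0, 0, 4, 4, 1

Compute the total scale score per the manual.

40

Convert to 1–5: 1, 2, 1, 4, 5, 4, 1, 3, 3, 1, 1, 5, 5, 2
Reverse-coded (on a 1–5 scale, reversed = 6 − raw):
  item 5: 6 − 5 = 1
  item 6: 6 − 4 = 2
  item 10: 6 − 1 = 5
  item 11: 6 − 1 = 5
Scored: 1, 2, 1, 4, 1, 2, 1, 3, 3, 5, 5, 5, 5, 2
Total = 40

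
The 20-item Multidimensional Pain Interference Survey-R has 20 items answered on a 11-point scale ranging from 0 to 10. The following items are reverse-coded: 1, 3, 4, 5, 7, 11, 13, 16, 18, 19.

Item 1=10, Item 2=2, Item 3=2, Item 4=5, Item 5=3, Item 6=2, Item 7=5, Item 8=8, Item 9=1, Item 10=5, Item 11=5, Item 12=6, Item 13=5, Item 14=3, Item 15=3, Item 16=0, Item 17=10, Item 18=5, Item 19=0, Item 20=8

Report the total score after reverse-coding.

Raw sum = 88. Reverse-coded items: 1, 3, 4, 5, 7, 11, 13, 16, 18, 19; their raw sum = 40.
Each reversal replaces raw with 10 − raw, changing the total by 10 − 2·raw per item.
Total = 88 + 10·10 − 2·40 = 88 + 100 − 80 = 108

108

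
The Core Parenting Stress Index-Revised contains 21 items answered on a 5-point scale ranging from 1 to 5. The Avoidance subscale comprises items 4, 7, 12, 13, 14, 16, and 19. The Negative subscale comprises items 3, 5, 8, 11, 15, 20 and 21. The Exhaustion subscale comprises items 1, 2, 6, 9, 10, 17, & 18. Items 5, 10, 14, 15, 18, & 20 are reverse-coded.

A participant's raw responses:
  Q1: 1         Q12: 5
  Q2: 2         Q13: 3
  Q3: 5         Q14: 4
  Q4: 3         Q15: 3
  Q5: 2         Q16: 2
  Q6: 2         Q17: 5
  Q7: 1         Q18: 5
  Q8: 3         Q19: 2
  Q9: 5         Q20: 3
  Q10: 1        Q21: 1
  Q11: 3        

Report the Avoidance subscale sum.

18

Avoidance items: 4, 7, 12, 13, 14, 16, 19.
Of these, item 14 is reverse-coded; reverse-coded value = 6 − response.
  item 4: 3
  item 7: 1
  item 12: 5
  item 13: 3
  item 14: 6 − 4 = 2
  item 16: 2
  item 19: 2
Sum = 3 + 1 + 5 + 3 + 2 + 2 + 2 = 18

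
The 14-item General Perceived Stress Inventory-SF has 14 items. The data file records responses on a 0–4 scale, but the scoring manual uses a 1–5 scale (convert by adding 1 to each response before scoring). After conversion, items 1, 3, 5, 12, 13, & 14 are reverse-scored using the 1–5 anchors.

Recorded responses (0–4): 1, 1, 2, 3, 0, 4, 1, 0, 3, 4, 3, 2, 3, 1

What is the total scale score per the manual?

48

Convert to 1–5: 2, 2, 3, 4, 1, 5, 2, 1, 4, 5, 4, 3, 4, 2
Reverse-coded (reversed = (1+5) − raw = 6 − raw):
  item 1: 6 − 2 = 4
  item 3: 6 − 3 = 3
  item 5: 6 − 1 = 5
  item 12: 6 − 3 = 3
  item 13: 6 − 4 = 2
  item 14: 6 − 2 = 4
Scored: 4, 2, 3, 4, 5, 5, 2, 1, 4, 5, 4, 3, 2, 4
Total = 48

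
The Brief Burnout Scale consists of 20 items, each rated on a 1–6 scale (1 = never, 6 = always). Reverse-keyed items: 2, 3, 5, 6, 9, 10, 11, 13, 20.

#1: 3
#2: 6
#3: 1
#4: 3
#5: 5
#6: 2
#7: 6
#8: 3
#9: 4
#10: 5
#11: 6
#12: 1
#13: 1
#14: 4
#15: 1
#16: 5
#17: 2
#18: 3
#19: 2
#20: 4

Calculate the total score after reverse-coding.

62

Apply reverse scoring (on a 1–6 scale, reversed = 7 − raw):
  item 2: 7 − 6 = 1
  item 3: 7 − 1 = 6
  item 5: 7 − 5 = 2
  item 6: 7 − 2 = 5
  item 9: 7 − 4 = 3
  item 10: 7 − 5 = 2
  item 11: 7 − 6 = 1
  item 13: 7 − 1 = 6
  item 20: 7 − 4 = 3
Scored items: 3, 1, 6, 3, 2, 5, 6, 3, 3, 2, 1, 1, 6, 4, 1, 5, 2, 3, 2, 3
Total = 3 + 1 + 6 + 3 + 2 + 5 + 6 + 3 + 3 + 2 + 1 + 1 + 6 + 4 + 1 + 5 + 2 + 3 + 2 + 3 = 62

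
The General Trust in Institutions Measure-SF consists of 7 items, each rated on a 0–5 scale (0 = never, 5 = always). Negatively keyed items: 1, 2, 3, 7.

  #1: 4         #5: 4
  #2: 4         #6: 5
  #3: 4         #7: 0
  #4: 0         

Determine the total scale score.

Apply reverse scoring (on a 0–5 scale, reversed = 5 − raw):
  item 1: 5 − 4 = 1
  item 2: 5 − 4 = 1
  item 3: 5 − 4 = 1
  item 7: 5 − 0 = 5
After reverse-coding: 1, 1, 1, 0, 4, 5, 5
Total = 1 + 1 + 1 + 0 + 4 + 5 + 5 = 17

17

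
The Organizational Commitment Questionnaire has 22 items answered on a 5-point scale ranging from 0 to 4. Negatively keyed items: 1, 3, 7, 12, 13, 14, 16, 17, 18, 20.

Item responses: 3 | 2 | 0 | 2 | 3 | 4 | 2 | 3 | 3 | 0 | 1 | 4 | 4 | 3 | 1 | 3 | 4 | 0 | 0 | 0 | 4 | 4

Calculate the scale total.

44

Negatively keyed items use 4 − raw:
  item 1: 4 − 3 = 1
  item 3: 4 − 0 = 4
  item 7: 4 − 2 = 2
  item 12: 4 − 4 = 0
  item 13: 4 − 4 = 0
  item 14: 4 − 3 = 1
  item 16: 4 − 3 = 1
  item 17: 4 − 4 = 0
  item 18: 4 − 0 = 4
  item 20: 4 − 0 = 4
After reverse-coding: 1, 2, 4, 2, 3, 4, 2, 3, 3, 0, 1, 0, 0, 1, 1, 1, 0, 4, 0, 4, 4, 4
Total = 1 + 2 + 4 + 2 + 3 + 4 + 2 + 3 + 3 + 0 + 1 + 0 + 0 + 1 + 1 + 1 + 0 + 4 + 0 + 4 + 4 + 4 = 44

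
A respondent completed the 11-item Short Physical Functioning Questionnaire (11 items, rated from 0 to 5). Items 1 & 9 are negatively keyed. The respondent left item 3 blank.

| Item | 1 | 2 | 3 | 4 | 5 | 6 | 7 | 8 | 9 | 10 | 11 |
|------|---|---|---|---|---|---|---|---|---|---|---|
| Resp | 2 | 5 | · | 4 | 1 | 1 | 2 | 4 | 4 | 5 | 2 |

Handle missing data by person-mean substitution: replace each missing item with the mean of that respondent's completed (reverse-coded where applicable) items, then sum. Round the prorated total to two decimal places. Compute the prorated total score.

30.80

Reverse-coded (reversed = (0+5) − raw = 5 − raw):
  item 1: 5 − 2 = 3
  item 9: 5 − 4 = 1
Completed scored items (10 of 11): 3, 5, 4, 1, 1, 2, 4, 1, 5, 2; sum = 28.
Person mean = 28 / 10 ≈ 2.8000
Prorated total = (28 / 10) × 11 = 30.80 (to 2 dp)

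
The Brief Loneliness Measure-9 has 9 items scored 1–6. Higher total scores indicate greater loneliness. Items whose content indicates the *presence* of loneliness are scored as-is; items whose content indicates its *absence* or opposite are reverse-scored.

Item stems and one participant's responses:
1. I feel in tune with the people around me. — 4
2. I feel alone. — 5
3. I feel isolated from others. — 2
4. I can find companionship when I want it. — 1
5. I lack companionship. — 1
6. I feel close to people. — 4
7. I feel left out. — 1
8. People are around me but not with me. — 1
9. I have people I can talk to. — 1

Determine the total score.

28

Items 1, 4, 6, 9 describe the absence/opposite of loneliness → reverse-score.
reversed = (1+6) − raw = 7 − raw.
  item 1: 7 − 4 = 3
  item 2: 5
  item 3: 2
  item 4: 7 − 1 = 6
  item 5: 1
  item 6: 7 − 4 = 3
  item 7: 1
  item 8: 1
  item 9: 7 − 1 = 6
Total = 3 + 5 + 2 + 6 + 1 + 3 + 1 + 1 + 6 = 28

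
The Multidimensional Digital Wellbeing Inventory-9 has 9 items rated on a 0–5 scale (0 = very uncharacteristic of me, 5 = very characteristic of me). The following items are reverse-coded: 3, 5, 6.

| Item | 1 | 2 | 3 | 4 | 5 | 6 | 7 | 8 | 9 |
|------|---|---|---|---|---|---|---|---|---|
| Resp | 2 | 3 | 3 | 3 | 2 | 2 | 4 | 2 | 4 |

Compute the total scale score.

Apply reverse scoring (on a 0–5 scale, reversed = 5 − raw):
  item 3: 5 − 3 = 2
  item 5: 5 − 2 = 3
  item 6: 5 − 2 = 3
Scored items: 2, 3, 2, 3, 3, 3, 4, 2, 4
Total = 2 + 3 + 2 + 3 + 3 + 3 + 4 + 2 + 4 = 26

26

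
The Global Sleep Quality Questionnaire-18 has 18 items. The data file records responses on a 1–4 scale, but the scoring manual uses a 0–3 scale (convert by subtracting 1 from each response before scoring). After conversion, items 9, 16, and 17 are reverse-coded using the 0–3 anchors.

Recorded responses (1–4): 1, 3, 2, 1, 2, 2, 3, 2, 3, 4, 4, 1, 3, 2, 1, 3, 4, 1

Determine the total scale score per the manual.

19

Convert to 0–3: 0, 2, 1, 0, 1, 1, 2, 1, 2, 3, 3, 0, 2, 1, 0, 2, 3, 0
Reverse-coded (on a 0–3 scale, reversed = 3 − raw):
  item 9: 3 − 2 = 1
  item 16: 3 − 2 = 1
  item 17: 3 − 3 = 0
Scored: 0, 2, 1, 0, 1, 1, 2, 1, 1, 3, 3, 0, 2, 1, 0, 1, 0, 0
Total = 19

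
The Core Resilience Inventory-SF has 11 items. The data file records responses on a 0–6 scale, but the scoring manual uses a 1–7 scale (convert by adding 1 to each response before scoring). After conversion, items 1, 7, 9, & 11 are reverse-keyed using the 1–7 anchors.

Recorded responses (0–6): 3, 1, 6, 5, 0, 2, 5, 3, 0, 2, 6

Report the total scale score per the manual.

Convert to 1–7: 4, 2, 7, 6, 1, 3, 6, 4, 1, 3, 7
Reverse-coded (reversed = (1+7) − raw = 8 − raw):
  item 1: 8 − 4 = 4
  item 7: 8 − 6 = 2
  item 9: 8 − 1 = 7
  item 11: 8 − 7 = 1
Scored: 4, 2, 7, 6, 1, 3, 2, 4, 7, 3, 1
Total = 40

40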